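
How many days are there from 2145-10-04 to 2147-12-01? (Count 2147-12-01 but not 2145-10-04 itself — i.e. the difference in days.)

Oct 4, 2145 → Oct 4, 2146: 365 days.
Oct 4, 2146 → Oct 4, 2147: 365 days.
Oct 4, 2147 → Nov 4, 2147: 31 days (October has 31).
Nov 4, 2147 → Dec 1, 2147: 27 days.
Total: 788 days.

788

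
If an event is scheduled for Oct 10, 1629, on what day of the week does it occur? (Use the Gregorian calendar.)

Doomsday rule: the anchor day for the 1600s is Tuesday. For year 29: 29÷12 = 2 r 5, and 5÷4 = 1, so 2+5+1 = 8.
Tuesday + 8 ≡ Wednesday — that's 1629's doomsday.
In October the doomsday date is Oct 10.
Oct 10 is the doomsday itself: Wednesday.

Wednesday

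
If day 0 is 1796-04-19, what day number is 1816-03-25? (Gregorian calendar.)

Apr 19, 1796 → Apr 19, 1797: 365 days.
Apr 19, 1797 → Apr 19, 1798: 365 days.
Apr 19, 1798 → Apr 19, 1799: 365 days.
Apr 19, 1799 → Apr 19, 1800: 365 days.
Apr 19, 1800 → Apr 19, 1801: 365 days.
Apr 19, 1801 → Apr 19, 1802: 365 days.
Apr 19, 1802 → Apr 19, 1803: 365 days.
Apr 19, 1803 → Apr 19, 1804: 366 days (Feb 29, 1804 is in that span).
Apr 19, 1804 → Apr 19, 1805: 365 days.
Apr 19, 1805 → Apr 19, 1806: 365 days.
Apr 19, 1806 → Apr 19, 1807: 365 days.
Apr 19, 1807 → Apr 19, 1808: 366 days (Feb 29, 1808 is in that span).
Apr 19, 1808 → Apr 19, 1809: 365 days.
Apr 19, 1809 → Apr 19, 1810: 365 days.
Apr 19, 1810 → Apr 19, 1811: 365 days.
Apr 19, 1811 → Apr 19, 1812: 366 days (Feb 29, 1812 is in that span).
Apr 19, 1812 → Apr 19, 1813: 365 days.
Apr 19, 1813 → Apr 19, 1814: 365 days.
Apr 19, 1814 → Apr 19, 1815: 365 days.
Apr 19, 1815 → May 19, 1815: 30 days (April has 30).
May 19, 1815 → Jun 19, 1815: 31 days (May has 31).
Jun 19, 1815 → Jul 19, 1815: 30 days (June has 30).
Jul 19, 1815 → Aug 19, 1815: 31 days (July has 31).
Aug 19, 1815 → Sep 19, 1815: 31 days (August has 31).
Sep 19, 1815 → Oct 19, 1815: 30 days (September has 30).
Oct 19, 1815 → Nov 19, 1815: 31 days (October has 31).
Nov 19, 1815 → Dec 19, 1815: 30 days (November has 30).
Dec 19, 1815 → Jan 19, 1816: 31 days (December has 31).
Jan 19, 1816 → Feb 19, 1816: 31 days (January has 31).
Feb 19, 1816 → Mar 19, 1816: 29 days (February has 29).
Mar 19, 1816 → Mar 25, 1816: 6 days.
Total: 7279 days.

7279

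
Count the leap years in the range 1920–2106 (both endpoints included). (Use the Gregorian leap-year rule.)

Multiples of 4 in [1920,2106]: 47.
Of those, multiples of 100: 2 (not leap unless ÷400).
Multiples of 400: 1.
Leap years = 47 − 2 + 1 = 46.

46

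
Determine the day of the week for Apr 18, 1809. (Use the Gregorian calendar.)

Tuesday

Doomsday rule: the anchor day for the 1800s is Friday. For year 09: 9÷12 = 0 r 9, and 9÷4 = 2, so 0+9+2 = 11.
Friday + 11 ≡ Tuesday — that's 1809's doomsday.
In April the doomsday date is Apr 4.
Apr 18 is 14 days after Apr 4; 14 mod 7 = 0, so Tuesday + 0 = Tuesday.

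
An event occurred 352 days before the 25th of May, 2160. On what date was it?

−25 → Apr 30, 2160 (end of Apr, 30 days; 327 left).
−30 → Mar 31, 2160 (end of Mar, 31 days; 297 left).
−31 → Feb 29, 2160 (end of Feb, 29 days; 266 left).
−29 → Jan 31, 2160 (end of Jan, 31 days; 237 left).
−31 → Dec 31, 2159 (end of Dec, 31 days; 206 left).
−31 → Nov 30, 2159 (end of Nov, 30 days; 175 left).
−30 → Oct 31, 2159 (end of Oct, 31 days; 145 left).
−31 → Sep 30, 2159 (end of Sep, 30 days; 114 left).
−30 → Aug 31, 2159 (end of Aug, 31 days; 84 left).
−31 → Jul 31, 2159 (end of Jul, 31 days; 53 left).
−31 → Jun 30, 2159 (end of Jun, 30 days; 22 left).
−22 → Jun 8, 2159.

June 8, 2159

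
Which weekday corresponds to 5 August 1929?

Monday

Doomsday rule: the anchor day for the 1900s is Wednesday. For year 29: 29÷12 = 2 r 5, and 5÷4 = 1, so 2+5+1 = 8.
Wednesday + 8 ≡ Thursday — that's 1929's doomsday.
In August the doomsday date is Aug 8.
Aug 5 is 3 days before Aug 8; 3 mod 7 = 3, so Thursday − 3 = Monday.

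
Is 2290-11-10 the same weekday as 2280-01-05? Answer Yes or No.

From Jan 5, 2280 to Nov 10, 2290 is 3962 days.
3962 mod 7 = 0, so they are the same weekday.
(Jan 5, 2280 is a Monday; Nov 10, 2290 is a Monday.)

Yes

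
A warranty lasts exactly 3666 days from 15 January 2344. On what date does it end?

January 28, 2354

+366 (one year; includes Feb 29, 2344) → Jan 15, 2345 (3300 left).
+365 (one year) → Jan 15, 2346 (2935 left).
+365 (one year) → Jan 15, 2347 (2570 left).
+365 (one year) → Jan 15, 2348 (2205 left).
+366 (one year; includes Feb 29, 2348) → Jan 15, 2349 (1839 left).
+365 (one year) → Jan 15, 2350 (1474 left).
+365 (one year) → Jan 15, 2351 (1109 left).
+365 (one year) → Jan 15, 2352 (744 left).
+366 (one year; includes Feb 29, 2352) → Jan 15, 2353 (378 left).
Jan has 31 days: +17 → Feb 1, 2353 (361 left).
Feb has 28 days: +28 → Mar 1, 2353 (333 left).
Mar has 31 days: +31 → Apr 1, 2353 (302 left).
Apr has 30 days: +30 → May 1, 2353 (272 left).
May has 31 days: +31 → Jun 1, 2353 (241 left).
Jun has 30 days: +30 → Jul 1, 2353 (211 left).
Jul has 31 days: +31 → Aug 1, 2353 (180 left).
Aug has 31 days: +31 → Sep 1, 2353 (149 left).
Sep has 30 days: +30 → Oct 1, 2353 (119 left).
Oct has 31 days: +31 → Nov 1, 2353 (88 left).
Nov has 30 days: +30 → Dec 1, 2353 (58 left).
Dec has 31 days: +31 → Jan 1, 2354 (27 left).
+27 → Jan 28, 2354.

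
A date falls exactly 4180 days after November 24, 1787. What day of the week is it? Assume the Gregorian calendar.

Sunday

Nov 24, 1787 is a Saturday.
4180 mod 7 = 1, so 4180 days after a Saturday is Saturday + 1 = Sunday.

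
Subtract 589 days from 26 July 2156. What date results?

−366 (one year; includes Feb 29, 2156) → Jul 26, 2155 (223 left).
−26 → Jun 30, 2155 (end of Jun, 30 days; 197 left).
−30 → May 31, 2155 (end of May, 31 days; 167 left).
−31 → Apr 30, 2155 (end of Apr, 30 days; 136 left).
−30 → Mar 31, 2155 (end of Mar, 31 days; 106 left).
−31 → Feb 28, 2155 (end of Feb, 28 days; 75 left).
−28 → Jan 31, 2155 (end of Jan, 31 days; 47 left).
−31 → Dec 31, 2154 (end of Dec, 31 days; 16 left).
−16 → Dec 15, 2154.

December 15, 2154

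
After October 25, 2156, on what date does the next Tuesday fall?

October 26, 2156

Oct 25, 2156 is a Monday.
From Monday to the next Tuesday is 1 day.
Oct 25, 2156 + 1 = Oct 26, 2156.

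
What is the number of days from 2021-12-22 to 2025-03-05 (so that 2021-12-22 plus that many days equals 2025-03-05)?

1169

Dec 22, 2021 → Dec 22, 2022: 365 days.
Dec 22, 2022 → Dec 22, 2023: 365 days.
Dec 22, 2023 → Dec 22, 2024: 366 days (Feb 29, 2024 is in that span).
Dec 22, 2024 → Jan 22, 2025: 31 days (December has 31).
Jan 22, 2025 → Feb 22, 2025: 31 days (January has 31).
Feb 22, 2025 → Mar 5, 2025: 11 days.
Total: 1169 days.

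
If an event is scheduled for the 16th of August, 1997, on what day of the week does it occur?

Doomsday rule: the anchor day for the 1900s is Wednesday. For year 97: 97÷12 = 8 r 1, and 1÷4 = 0, so 8+1+0 = 9.
Wednesday + 9 ≡ Friday — that's 1997's doomsday.
In August the doomsday date is Aug 8.
Aug 16 is 8 days after Aug 8; 8 mod 7 = 1, so Friday + 1 = Saturday.

Saturday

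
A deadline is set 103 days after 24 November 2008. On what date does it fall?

March 7, 2009

Nov has 30 days: +7 → Dec 1, 2008 (96 left).
Dec has 31 days: +31 → Jan 1, 2009 (65 left).
Jan has 31 days: +31 → Feb 1, 2009 (34 left).
Feb has 28 days: +28 → Mar 1, 2009 (6 left).
+6 → Mar 7, 2009.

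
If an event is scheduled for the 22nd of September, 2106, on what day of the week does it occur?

January 1, 2106 is a Friday.
Jan 1, 2106 → Feb 1, 2106: 31 days (January has 31).
Feb 1, 2106 → Mar 1, 2106: 28 days (February has 28).
Mar 1, 2106 → Apr 1, 2106: 31 days (March has 31).
Apr 1, 2106 → May 1, 2106: 30 days (April has 30).
May 1, 2106 → Jun 1, 2106: 31 days (May has 31).
Jun 1, 2106 → Jul 1, 2106: 30 days (June has 30).
Jul 1, 2106 → Aug 1, 2106: 31 days (July has 31).
Aug 1, 2106 → Sep 1, 2106: 31 days (August has 31).
Sep 1, 2106 → Sep 22, 2106: 21 days.
Total: 264 days.
264 mod 7 = 5, so Friday + 5 = Wednesday.

Wednesday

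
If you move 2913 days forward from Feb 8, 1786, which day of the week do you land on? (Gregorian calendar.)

Thursday

Feb 8, 1786 is a Wednesday.
2913 mod 7 = 1, so 2913 days after a Wednesday is Wednesday + 1 = Thursday.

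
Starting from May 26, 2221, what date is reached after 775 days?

July 10, 2223

+365 (one year) → May 26, 2222 (410 left).
+365 (one year) → May 26, 2223 (45 left).
May has 31 days: +6 → Jun 1, 2223 (39 left).
Jun has 30 days: +30 → Jul 1, 2223 (9 left).
+9 → Jul 10, 2223.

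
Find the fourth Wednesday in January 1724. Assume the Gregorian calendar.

January 26, 1724

January 1, 1724 is a Saturday.
The first Wednesday is therefore January 5 (4 days later).
The fourth Wednesday is 5 + 3×7 = January 26.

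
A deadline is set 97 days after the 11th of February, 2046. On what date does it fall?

Feb has 28 days: +18 → Mar 1, 2046 (79 left).
Mar has 31 days: +31 → Apr 1, 2046 (48 left).
Apr has 30 days: +30 → May 1, 2046 (18 left).
+18 → May 19, 2046.

May 19, 2046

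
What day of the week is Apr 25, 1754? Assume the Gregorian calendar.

Thursday

Doomsday rule: the anchor day for the 1700s is Sunday. For year 54: 54÷12 = 4 r 6, and 6÷4 = 1, so 4+6+1 = 11.
Sunday + 11 ≡ Thursday — that's 1754's doomsday.
In April the doomsday date is Apr 4.
Apr 25 is 21 days after Apr 4; 21 mod 7 = 0, so Thursday + 0 = Thursday.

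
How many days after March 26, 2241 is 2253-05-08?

Mar 26, 2241 → Mar 26, 2242: 365 days.
Mar 26, 2242 → Mar 26, 2243: 365 days.
Mar 26, 2243 → Mar 26, 2244: 366 days (Feb 29, 2244 is in that span).
Mar 26, 2244 → Mar 26, 2245: 365 days.
Mar 26, 2245 → Mar 26, 2246: 365 days.
Mar 26, 2246 → Mar 26, 2247: 365 days.
Mar 26, 2247 → Mar 26, 2248: 366 days (Feb 29, 2248 is in that span).
Mar 26, 2248 → Mar 26, 2249: 365 days.
Mar 26, 2249 → Mar 26, 2250: 365 days.
Mar 26, 2250 → Mar 26, 2251: 365 days.
Mar 26, 2251 → Mar 26, 2252: 366 days (Feb 29, 2252 is in that span).
Mar 26, 2252 → Mar 26, 2253: 365 days.
Mar 26, 2253 → Apr 26, 2253: 31 days (March has 31).
Apr 26, 2253 → May 8, 2253: 12 days.
Total: 4426 days.

4426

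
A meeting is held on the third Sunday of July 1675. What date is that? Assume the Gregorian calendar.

July 1, 1675 is a Monday.
The first Sunday is therefore July 7 (6 days later).
The third Sunday is 7 + 2×7 = July 21.

July 21, 1675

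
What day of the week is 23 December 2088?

Doomsday rule: the anchor day for the 2000s is Tuesday. For year 88: 88÷12 = 7 r 4, and 4÷4 = 1, so 7+4+1 = 12.
Tuesday + 12 ≡ Sunday — that's 2088's doomsday.
In December the doomsday date is Dec 12.
Dec 23 is 11 days after Dec 12; 11 mod 7 = 4, so Sunday + 4 = Thursday.

Thursday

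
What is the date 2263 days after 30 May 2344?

+365 (one year) → May 30, 2345 (1898 left).
+365 (one year) → May 30, 2346 (1533 left).
+365 (one year) → May 30, 2347 (1168 left).
+366 (one year; includes Feb 29, 2348) → May 30, 2348 (802 left).
+365 (one year) → May 30, 2349 (437 left).
+365 (one year) → May 30, 2350 (72 left).
May has 31 days: +2 → Jun 1, 2350 (70 left).
Jun has 30 days: +30 → Jul 1, 2350 (40 left).
Jul has 31 days: +31 → Aug 1, 2350 (9 left).
+9 → Aug 10, 2350.

August 10, 2350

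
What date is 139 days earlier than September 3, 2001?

April 17, 2001

−3 → Aug 31, 2001 (end of Aug, 31 days; 136 left).
−31 → Jul 31, 2001 (end of Jul, 31 days; 105 left).
−31 → Jun 30, 2001 (end of Jun, 30 days; 74 left).
−30 → May 31, 2001 (end of May, 31 days; 44 left).
−31 → Apr 30, 2001 (end of Apr, 30 days; 13 left).
−13 → Apr 17, 2001.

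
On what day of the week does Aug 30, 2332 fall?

Doomsday rule: the anchor day for the 2300s is Wednesday. For year 32: 32÷12 = 2 r 8, and 8÷4 = 2, so 2+8+2 = 12.
Wednesday + 12 ≡ Monday — that's 2332's doomsday.
In August the doomsday date is Aug 8.
Aug 30 is 22 days after Aug 8; 22 mod 7 = 1, so Monday + 1 = Tuesday.

Tuesday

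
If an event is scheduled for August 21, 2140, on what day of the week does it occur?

Doomsday rule: the anchor day for the 2100s is Sunday. For year 40: 40÷12 = 3 r 4, and 4÷4 = 1, so 3+4+1 = 8.
Sunday + 8 ≡ Monday — that's 2140's doomsday.
In August the doomsday date is Aug 8.
Aug 21 is 13 days after Aug 8; 13 mod 7 = 6, so Monday + 6 = Sunday.

Sunday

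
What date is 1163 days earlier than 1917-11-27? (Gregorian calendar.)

−365 (one year) → Nov 27, 1916 (798 left).
−366 (one year; includes Feb 29, 1916) → Nov 27, 1915 (432 left).
−365 (one year) → Nov 27, 1914 (67 left).
−27 → Oct 31, 1914 (end of Oct, 31 days; 40 left).
−31 → Sep 30, 1914 (end of Sep, 30 days; 9 left).
−9 → Sep 21, 1914.

September 21, 1914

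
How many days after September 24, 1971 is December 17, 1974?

1180

Sep 24, 1971 → Sep 24, 1972: 366 days (Feb 29, 1972 is in that span).
Sep 24, 1972 → Sep 24, 1973: 365 days.
Sep 24, 1973 → Sep 24, 1974: 365 days.
Sep 24, 1974 → Oct 24, 1974: 30 days (September has 30).
Oct 24, 1974 → Nov 24, 1974: 31 days (October has 31).
Nov 24, 1974 → Dec 17, 1974: 23 days.
Total: 1180 days.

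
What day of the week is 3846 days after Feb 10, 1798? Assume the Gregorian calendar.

First find the weekday of Feb 10, 1798. Doomsday rule: the anchor day for the 1700s is Sunday. For year 98: 98÷12 = 8 r 2, and 2÷4 = 0, so 8+2+0 = 10.
Sunday + 10 ≡ Wednesday — that's 1798's doomsday.
In February the doomsday date is Feb 28 (1798 is not a leap year).
Feb 10 is 18 days before Feb 28; 18 mod 7 = 4, so Wednesday − 4 = Saturday.
3846 mod 7 = 3, so 3846 days after a Saturday is Saturday + 3 = Tuesday.

Tuesday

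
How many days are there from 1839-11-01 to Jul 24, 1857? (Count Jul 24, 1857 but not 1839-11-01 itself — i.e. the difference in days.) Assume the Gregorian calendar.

Nov 1, 1839 → Nov 1, 1840: 366 days (Feb 29, 1840 is in that span).
Nov 1, 1840 → Nov 1, 1841: 365 days.
Nov 1, 1841 → Nov 1, 1842: 365 days.
Nov 1, 1842 → Nov 1, 1843: 365 days.
Nov 1, 1843 → Nov 1, 1844: 366 days (Feb 29, 1844 is in that span).
Nov 1, 1844 → Nov 1, 1845: 365 days.
Nov 1, 1845 → Nov 1, 1846: 365 days.
Nov 1, 1846 → Nov 1, 1847: 365 days.
Nov 1, 1847 → Nov 1, 1848: 366 days (Feb 29, 1848 is in that span).
Nov 1, 1848 → Nov 1, 1849: 365 days.
Nov 1, 1849 → Nov 1, 1850: 365 days.
Nov 1, 1850 → Nov 1, 1851: 365 days.
Nov 1, 1851 → Nov 1, 1852: 366 days (Feb 29, 1852 is in that span).
Nov 1, 1852 → Nov 1, 1853: 365 days.
Nov 1, 1853 → Nov 1, 1854: 365 days.
Nov 1, 1854 → Nov 1, 1855: 365 days.
Nov 1, 1855 → Nov 1, 1856: 366 days (Feb 29, 1856 is in that span).
Nov 1, 1856 → Dec 1, 1856: 30 days (November has 30).
Dec 1, 1856 → Jan 1, 1857: 31 days (December has 31).
Jan 1, 1857 → Feb 1, 1857: 31 days (January has 31).
Feb 1, 1857 → Mar 1, 1857: 28 days (February has 28).
Mar 1, 1857 → Apr 1, 1857: 31 days (March has 31).
Apr 1, 1857 → May 1, 1857: 30 days (April has 30).
May 1, 1857 → Jun 1, 1857: 31 days (May has 31).
Jun 1, 1857 → Jul 1, 1857: 30 days (June has 30).
Jul 1, 1857 → Jul 24, 1857: 23 days.
Total: 6475 days.

6475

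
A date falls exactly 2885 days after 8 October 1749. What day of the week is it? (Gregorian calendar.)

Thursday

Oct 8, 1749 is a Wednesday.
2885 mod 7 = 1, so 2885 days after a Wednesday is Wednesday + 1 = Thursday.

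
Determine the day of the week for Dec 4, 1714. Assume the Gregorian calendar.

Doomsday rule: the anchor day for the 1700s is Sunday. For year 14: 14÷12 = 1 r 2, and 2÷4 = 0, so 1+2+0 = 3.
Sunday + 3 ≡ Wednesday — that's 1714's doomsday.
In December the doomsday date is Dec 12.
Dec 4 is 8 days before Dec 12; 8 mod 7 = 1, so Wednesday − 1 = Tuesday.

Tuesday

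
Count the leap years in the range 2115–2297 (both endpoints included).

45

Multiples of 4 in [2115,2297]: 46.
Of those, multiples of 100: 1 (not leap unless ÷400).
Multiples of 400: 0.
Leap years = 46 − 1 + 0 = 45.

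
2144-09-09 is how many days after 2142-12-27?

Dec 27, 2142 → Dec 27, 2143: 365 days.
Dec 27, 2143 → Jan 27, 2144: 31 days (December has 31).
Jan 27, 2144 → Feb 27, 2144: 31 days (January has 31).
Feb 27, 2144 → Mar 27, 2144: 29 days (February has 29).
Mar 27, 2144 → Apr 27, 2144: 31 days (March has 31).
Apr 27, 2144 → May 27, 2144: 30 days (April has 30).
May 27, 2144 → Jun 27, 2144: 31 days (May has 31).
Jun 27, 2144 → Jul 27, 2144: 30 days (June has 30).
Jul 27, 2144 → Aug 27, 2144: 31 days (July has 31).
Aug 27, 2144 → Sep 9, 2144: 13 days.
Total: 622 days.

622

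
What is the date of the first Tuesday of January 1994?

January 1, 1994 is a Saturday.
The first Tuesday is therefore January 4 (3 days later).

January 4, 1994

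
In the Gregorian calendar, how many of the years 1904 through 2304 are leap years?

Multiples of 4 in [1904,2304]: 101.
Of those, multiples of 100: 4 (not leap unless ÷400).
Multiples of 400: 1.
Leap years = 101 − 4 + 1 = 98.

98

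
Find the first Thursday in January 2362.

January 1, 2362 is a Monday.
The first Thursday is therefore January 4 (3 days later).

January 4, 2362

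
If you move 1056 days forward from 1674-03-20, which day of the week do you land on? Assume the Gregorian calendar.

Mar 20, 1674 is a Tuesday.
1056 mod 7 = 6, so 1056 days after a Tuesday is Tuesday + 6 = Monday.

Monday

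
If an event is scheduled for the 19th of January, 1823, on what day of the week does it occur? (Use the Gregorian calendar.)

Sunday

January 1, 1823 is a Wednesday.
Jan 1, 1823 → Jan 19, 1823: 18 days.
Total: 18 days.
18 mod 7 = 4, so Wednesday + 4 = Sunday.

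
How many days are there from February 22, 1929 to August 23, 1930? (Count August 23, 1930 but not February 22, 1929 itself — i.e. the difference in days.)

547

Feb 22, 1929 → Feb 22, 1930: 365 days.
Feb 22, 1930 → Mar 22, 1930: 28 days (February has 28).
Mar 22, 1930 → Apr 22, 1930: 31 days (March has 31).
Apr 22, 1930 → May 22, 1930: 30 days (April has 30).
May 22, 1930 → Jun 22, 1930: 31 days (May has 31).
Jun 22, 1930 → Jul 22, 1930: 30 days (June has 30).
Jul 22, 1930 → Aug 22, 1930: 31 days (July has 31).
Aug 22, 1930 → Aug 23, 1930: 1 days.
Total: 547 days.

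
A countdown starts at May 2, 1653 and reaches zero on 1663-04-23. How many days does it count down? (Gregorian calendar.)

3643

May 2, 1653 → May 2, 1654: 365 days.
May 2, 1654 → May 2, 1655: 365 days.
May 2, 1655 → May 2, 1656: 366 days (Feb 29, 1656 is in that span).
May 2, 1656 → May 2, 1657: 365 days.
May 2, 1657 → May 2, 1658: 365 days.
May 2, 1658 → May 2, 1659: 365 days.
May 2, 1659 → May 2, 1660: 366 days (Feb 29, 1660 is in that span).
May 2, 1660 → May 2, 1661: 365 days.
May 2, 1661 → May 2, 1662: 365 days.
May 2, 1662 → Jun 2, 1662: 31 days (May has 31).
Jun 2, 1662 → Jul 2, 1662: 30 days (June has 30).
Jul 2, 1662 → Aug 2, 1662: 31 days (July has 31).
Aug 2, 1662 → Sep 2, 1662: 31 days (August has 31).
Sep 2, 1662 → Oct 2, 1662: 30 days (September has 30).
Oct 2, 1662 → Nov 2, 1662: 31 days (October has 31).
Nov 2, 1662 → Dec 2, 1662: 30 days (November has 30).
Dec 2, 1662 → Jan 2, 1663: 31 days (December has 31).
Jan 2, 1663 → Feb 2, 1663: 31 days (January has 31).
Feb 2, 1663 → Mar 2, 1663: 28 days (February has 28).
Mar 2, 1663 → Apr 2, 1663: 31 days (March has 31).
Apr 2, 1663 → Apr 23, 1663: 21 days.
Total: 3643 days.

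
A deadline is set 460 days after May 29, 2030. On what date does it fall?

September 1, 2031

+365 (one year) → May 29, 2031 (95 left).
May has 31 days: +3 → Jun 1, 2031 (92 left).
Jun has 30 days: +30 → Jul 1, 2031 (62 left).
Jul has 31 days: +31 → Aug 1, 2031 (31 left).
Aug has 31 days: +31 → Sep 1, 2031 (0 left).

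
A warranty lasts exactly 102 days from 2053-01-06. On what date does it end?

April 18, 2053

Jan has 31 days: +26 → Feb 1, 2053 (76 left).
Feb has 28 days: +28 → Mar 1, 2053 (48 left).
Mar has 31 days: +31 → Apr 1, 2053 (17 left).
+17 → Apr 18, 2053.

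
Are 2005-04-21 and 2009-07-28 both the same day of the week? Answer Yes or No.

From Apr 21, 2005 to Jul 28, 2009 is 1559 days.
1559 mod 7 = 5, so they are different weekdays.
(Apr 21, 2005 is a Thursday; Jul 28, 2009 is a Tuesday.)

No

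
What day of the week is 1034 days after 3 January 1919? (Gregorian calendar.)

First find the weekday of Jan 3, 1919. Doomsday rule: the anchor day for the 1900s is Wednesday. For year 19: 19÷12 = 1 r 7, and 7÷4 = 1, so 1+7+1 = 9.
Wednesday + 9 ≡ Friday — that's 1919's doomsday.
In January the doomsday date is Jan 3 (1919 is not a leap year).
Jan 3 is the doomsday itself: Friday.
1034 mod 7 = 5, so 1034 days after a Friday is Friday + 5 = Wednesday.

Wednesday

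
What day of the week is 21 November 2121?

Doomsday rule: the anchor day for the 2100s is Sunday. For year 21: 21÷12 = 1 r 9, and 9÷4 = 2, so 1+9+2 = 12.
Sunday + 12 ≡ Friday — that's 2121's doomsday.
In November the doomsday date is Nov 7.
Nov 21 is 14 days after Nov 7; 14 mod 7 = 0, so Friday + 0 = Friday.

Friday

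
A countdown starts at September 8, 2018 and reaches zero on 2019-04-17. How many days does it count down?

221

Sep 8, 2018 → Oct 8, 2018: 30 days (September has 30).
Oct 8, 2018 → Nov 8, 2018: 31 days (October has 31).
Nov 8, 2018 → Dec 8, 2018: 30 days (November has 30).
Dec 8, 2018 → Jan 8, 2019: 31 days (December has 31).
Jan 8, 2019 → Feb 8, 2019: 31 days (January has 31).
Feb 8, 2019 → Mar 8, 2019: 28 days (February has 28).
Mar 8, 2019 → Apr 8, 2019: 31 days (March has 31).
Apr 8, 2019 → Apr 17, 2019: 9 days.
Total: 221 days.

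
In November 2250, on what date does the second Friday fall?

November 1, 2250 is a Friday.
The first Friday is therefore November 1 (same day).
The second Friday is 1 + 1×7 = November 8.

November 8, 2250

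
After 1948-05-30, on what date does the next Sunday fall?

June 6, 1948

May 30, 1948 is a Sunday.
From Sunday to the next Sunday is 7 days.
May 30, 1948 + 7 = Jun 6, 1948.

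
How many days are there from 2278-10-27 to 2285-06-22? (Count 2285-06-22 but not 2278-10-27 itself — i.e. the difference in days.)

Oct 27, 2278 → Oct 27, 2279: 365 days.
Oct 27, 2279 → Oct 27, 2280: 366 days (Feb 29, 2280 is in that span).
Oct 27, 2280 → Oct 27, 2281: 365 days.
Oct 27, 2281 → Oct 27, 2282: 365 days.
Oct 27, 2282 → Oct 27, 2283: 365 days.
Oct 27, 2283 → Oct 27, 2284: 366 days (Feb 29, 2284 is in that span).
Oct 27, 2284 → Nov 27, 2284: 31 days (October has 31).
Nov 27, 2284 → Dec 27, 2284: 30 days (November has 30).
Dec 27, 2284 → Jan 27, 2285: 31 days (December has 31).
Jan 27, 2285 → Feb 27, 2285: 31 days (January has 31).
Feb 27, 2285 → Mar 27, 2285: 28 days (February has 28).
Mar 27, 2285 → Apr 27, 2285: 31 days (March has 31).
Apr 27, 2285 → May 27, 2285: 30 days (April has 30).
May 27, 2285 → Jun 22, 2285: 26 days.
Total: 2430 days.

2430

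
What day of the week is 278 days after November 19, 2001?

First find the weekday of Nov 19, 2001. Doomsday rule: the anchor day for the 2000s is Tuesday. For year 01: 1÷12 = 0 r 1, and 1÷4 = 0, so 0+1+0 = 1.
Tuesday + 1 ≡ Wednesday — that's 2001's doomsday.
In November the doomsday date is Nov 7.
Nov 19 is 12 days after Nov 7; 12 mod 7 = 5, so Wednesday + 5 = Monday.
278 mod 7 = 5, so 278 days after a Monday is Monday + 5 = Saturday.

Saturday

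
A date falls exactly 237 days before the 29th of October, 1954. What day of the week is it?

Saturday

Oct 29, 1954 is a Friday.
237 mod 7 = 6, so 237 days before a Friday is Friday − 6 = Saturday.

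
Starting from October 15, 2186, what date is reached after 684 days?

August 29, 2188

+365 (one year) → Oct 15, 2187 (319 left).
Oct has 31 days: +17 → Nov 1, 2187 (302 left).
Nov has 30 days: +30 → Dec 1, 2187 (272 left).
Dec has 31 days: +31 → Jan 1, 2188 (241 left).
Jan has 31 days: +31 → Feb 1, 2188 (210 left).
Feb has 29 days: +29 → Mar 1, 2188 (181 left).
Mar has 31 days: +31 → Apr 1, 2188 (150 left).
Apr has 30 days: +30 → May 1, 2188 (120 left).
May has 31 days: +31 → Jun 1, 2188 (89 left).
Jun has 30 days: +30 → Jul 1, 2188 (59 left).
Jul has 31 days: +31 → Aug 1, 2188 (28 left).
+28 → Aug 29, 2188.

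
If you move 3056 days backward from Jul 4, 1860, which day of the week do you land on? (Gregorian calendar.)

Jul 4, 1860 is a Wednesday.
3056 mod 7 = 4, so 3056 days before a Wednesday is Wednesday − 4 = Saturday.

Saturday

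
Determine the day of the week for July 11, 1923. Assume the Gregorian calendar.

January 1, 1923 is a Monday.
Jan 1, 1923 → Feb 1, 1923: 31 days (January has 31).
Feb 1, 1923 → Mar 1, 1923: 28 days (February has 28).
Mar 1, 1923 → Apr 1, 1923: 31 days (March has 31).
Apr 1, 1923 → May 1, 1923: 30 days (April has 30).
May 1, 1923 → Jun 1, 1923: 31 days (May has 31).
Jun 1, 1923 → Jul 1, 1923: 30 days (June has 30).
Jul 1, 1923 → Jul 11, 1923: 10 days.
Total: 191 days.
191 mod 7 = 2, so Monday + 2 = Wednesday.

Wednesday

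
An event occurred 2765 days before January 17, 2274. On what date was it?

−365 (one year) → Jan 17, 2273 (2400 left).
−366 (one year; includes Feb 29, 2272) → Jan 17, 2272 (2034 left).
−365 (one year) → Jan 17, 2271 (1669 left).
−365 (one year) → Jan 17, 2270 (1304 left).
−365 (one year) → Jan 17, 2269 (939 left).
−366 (one year; includes Feb 29, 2268) → Jan 17, 2268 (573 left).
−365 (one year) → Jan 17, 2267 (208 left).
−17 → Dec 31, 2266 (end of Dec, 31 days; 191 left).
−31 → Nov 30, 2266 (end of Nov, 30 days; 160 left).
−30 → Oct 31, 2266 (end of Oct, 31 days; 130 left).
−31 → Sep 30, 2266 (end of Sep, 30 days; 99 left).
−30 → Aug 31, 2266 (end of Aug, 31 days; 69 left).
−31 → Jul 31, 2266 (end of Jul, 31 days; 38 left).
−31 → Jun 30, 2266 (end of Jun, 30 days; 7 left).
−7 → Jun 23, 2266.

June 23, 2266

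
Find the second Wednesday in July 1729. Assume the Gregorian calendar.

July 1, 1729 is a Friday.
The first Wednesday is therefore July 6 (5 days later).
The second Wednesday is 6 + 1×7 = July 13.

July 13, 1729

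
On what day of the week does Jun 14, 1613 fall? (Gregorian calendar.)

Doomsday rule: the anchor day for the 1600s is Tuesday. For year 13: 13÷12 = 1 r 1, and 1÷4 = 0, so 1+1+0 = 2.
Tuesday + 2 ≡ Thursday — that's 1613's doomsday.
In June the doomsday date is Jun 6.
Jun 14 is 8 days after Jun 6; 8 mod 7 = 1, so Thursday + 1 = Friday.

Friday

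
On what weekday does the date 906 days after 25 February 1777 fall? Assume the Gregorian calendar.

Friday

First find the weekday of Feb 25, 1777. Doomsday rule: the anchor day for the 1700s is Sunday. For year 77: 77÷12 = 6 r 5, and 5÷4 = 1, so 6+5+1 = 12.
Sunday + 12 ≡ Friday — that's 1777's doomsday.
In February the doomsday date is Feb 28 (1777 is not a leap year).
Feb 25 is 3 days before Feb 28; 3 mod 7 = 3, so Friday − 3 = Tuesday.
906 mod 7 = 3, so 906 days after a Tuesday is Tuesday + 3 = Friday.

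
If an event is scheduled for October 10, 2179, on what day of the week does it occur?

Sunday

January 1, 2179 is a Friday.
Jan 1, 2179 → Feb 1, 2179: 31 days (January has 31).
Feb 1, 2179 → Mar 1, 2179: 28 days (February has 28).
Mar 1, 2179 → Apr 1, 2179: 31 days (March has 31).
Apr 1, 2179 → May 1, 2179: 30 days (April has 30).
May 1, 2179 → Jun 1, 2179: 31 days (May has 31).
Jun 1, 2179 → Jul 1, 2179: 30 days (June has 30).
Jul 1, 2179 → Aug 1, 2179: 31 days (July has 31).
Aug 1, 2179 → Sep 1, 2179: 31 days (August has 31).
Sep 1, 2179 → Oct 1, 2179: 30 days (September has 30).
Oct 1, 2179 → Oct 10, 2179: 9 days.
Total: 282 days.
282 mod 7 = 2, so Friday + 2 = Sunday.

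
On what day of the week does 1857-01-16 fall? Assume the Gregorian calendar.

Doomsday rule: the anchor day for the 1800s is Friday. For year 57: 57÷12 = 4 r 9, and 9÷4 = 2, so 4+9+2 = 15.
Friday + 15 ≡ Saturday — that's 1857's doomsday.
In January the doomsday date is Jan 3 (1857 is not a leap year).
Jan 16 is 13 days after Jan 3; 13 mod 7 = 6, so Saturday + 6 = Friday.

Friday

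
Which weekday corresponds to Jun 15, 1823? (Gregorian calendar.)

Doomsday rule: the anchor day for the 1800s is Friday. For year 23: 23÷12 = 1 r 11, and 11÷4 = 2, so 1+11+2 = 14.
Friday + 14 ≡ Friday — that's 1823's doomsday.
In June the doomsday date is Jun 6.
Jun 15 is 9 days after Jun 6; 9 mod 7 = 2, so Friday + 2 = Sunday.

Sunday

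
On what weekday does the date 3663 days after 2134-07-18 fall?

Jul 18, 2134 is a Sunday.
3663 mod 7 = 2, so 3663 days after a Sunday is Sunday + 2 = Tuesday.

Tuesday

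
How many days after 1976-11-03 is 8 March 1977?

125

Nov 3, 1976 → Dec 3, 1976: 30 days (November has 30).
Dec 3, 1976 → Jan 3, 1977: 31 days (December has 31).
Jan 3, 1977 → Feb 3, 1977: 31 days (January has 31).
Feb 3, 1977 → Mar 3, 1977: 28 days (February has 28).
Mar 3, 1977 → Mar 8, 1977: 5 days.
Total: 125 days.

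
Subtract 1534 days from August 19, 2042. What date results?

−365 (one year) → Aug 19, 2041 (1169 left).
−365 (one year) → Aug 19, 2040 (804 left).
−366 (one year; includes Feb 29, 2040) → Aug 19, 2039 (438 left).
−365 (one year) → Aug 19, 2038 (73 left).
−19 → Jul 31, 2038 (end of Jul, 31 days; 54 left).
−31 → Jun 30, 2038 (end of Jun, 30 days; 23 left).
−23 → Jun 7, 2038.

June 7, 2038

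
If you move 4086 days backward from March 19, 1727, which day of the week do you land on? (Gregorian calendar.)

Friday

First find the weekday of Mar 19, 1727. Doomsday rule: the anchor day for the 1700s is Sunday. For year 27: 27÷12 = 2 r 3, and 3÷4 = 0, so 2+3+0 = 5.
Sunday + 5 ≡ Friday — that's 1727's doomsday.
In March the doomsday date is Mar 14.
Mar 19 is 5 days after Mar 14; 5 mod 7 = 5, so Friday + 5 = Wednesday.
4086 mod 7 = 5, so 4086 days before a Wednesday is Wednesday − 5 = Friday.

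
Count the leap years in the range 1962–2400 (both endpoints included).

Multiples of 4 in [1962,2400]: 110.
Of those, multiples of 100: 5 (not leap unless ÷400).
Multiples of 400: 2.
Leap years = 110 − 5 + 2 = 107.

107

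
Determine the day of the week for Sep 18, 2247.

Saturday

Doomsday rule: the anchor day for the 2200s is Friday. For year 47: 47÷12 = 3 r 11, and 11÷4 = 2, so 3+11+2 = 16.
Friday + 16 ≡ Sunday — that's 2247's doomsday.
In September the doomsday date is Sep 5.
Sep 18 is 13 days after Sep 5; 13 mod 7 = 6, so Sunday + 6 = Saturday.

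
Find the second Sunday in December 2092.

December 14, 2092

December 1, 2092 is a Monday.
The first Sunday is therefore December 7 (6 days later).
The second Sunday is 7 + 1×7 = December 14.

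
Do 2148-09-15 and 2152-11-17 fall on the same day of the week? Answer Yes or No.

No

From Sep 15, 2148 to Nov 17, 2152 is 1524 days.
1524 mod 7 = 5, so they are different weekdays.
(Sep 15, 2148 is a Sunday; Nov 17, 2152 is a Friday.)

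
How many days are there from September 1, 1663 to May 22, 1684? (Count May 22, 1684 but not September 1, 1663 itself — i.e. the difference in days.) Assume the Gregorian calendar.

7569

Sep 1, 1663 → Sep 1, 1664: 366 days (Feb 29, 1664 is in that span).
Sep 1, 1664 → Sep 1, 1665: 365 days.
Sep 1, 1665 → Sep 1, 1666: 365 days.
Sep 1, 1666 → Sep 1, 1667: 365 days.
Sep 1, 1667 → Sep 1, 1668: 366 days (Feb 29, 1668 is in that span).
Sep 1, 1668 → Sep 1, 1669: 365 days.
Sep 1, 1669 → Sep 1, 1670: 365 days.
Sep 1, 1670 → Sep 1, 1671: 365 days.
Sep 1, 1671 → Sep 1, 1672: 366 days (Feb 29, 1672 is in that span).
Sep 1, 1672 → Sep 1, 1673: 365 days.
Sep 1, 1673 → Sep 1, 1674: 365 days.
Sep 1, 1674 → Sep 1, 1675: 365 days.
Sep 1, 1675 → Sep 1, 1676: 366 days (Feb 29, 1676 is in that span).
Sep 1, 1676 → Sep 1, 1677: 365 days.
Sep 1, 1677 → Sep 1, 1678: 365 days.
Sep 1, 1678 → Sep 1, 1679: 365 days.
Sep 1, 1679 → Sep 1, 1680: 366 days (Feb 29, 1680 is in that span).
Sep 1, 1680 → Sep 1, 1681: 365 days.
Sep 1, 1681 → Sep 1, 1682: 365 days.
Sep 1, 1682 → Sep 1, 1683: 365 days.
Sep 1, 1683 → Oct 1, 1683: 30 days (September has 30).
Oct 1, 1683 → Nov 1, 1683: 31 days (October has 31).
Nov 1, 1683 → Dec 1, 1683: 30 days (November has 30).
Dec 1, 1683 → Jan 1, 1684: 31 days (December has 31).
Jan 1, 1684 → Feb 1, 1684: 31 days (January has 31).
Feb 1, 1684 → Mar 1, 1684: 29 days (February has 29).
Mar 1, 1684 → Apr 1, 1684: 31 days (March has 31).
Apr 1, 1684 → May 1, 1684: 30 days (April has 30).
May 1, 1684 → May 22, 1684: 21 days.
Total: 7569 days.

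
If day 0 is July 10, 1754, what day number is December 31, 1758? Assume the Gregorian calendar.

1635

Jul 10, 1754 → Jul 10, 1755: 365 days.
Jul 10, 1755 → Jul 10, 1756: 366 days (Feb 29, 1756 is in that span).
Jul 10, 1756 → Jul 10, 1757: 365 days.
Jul 10, 1757 → Jul 10, 1758: 365 days.
Jul 10, 1758 → Aug 10, 1758: 31 days (July has 31).
Aug 10, 1758 → Sep 10, 1758: 31 days (August has 31).
Sep 10, 1758 → Oct 10, 1758: 30 days (September has 30).
Oct 10, 1758 → Nov 10, 1758: 31 days (October has 31).
Nov 10, 1758 → Dec 10, 1758: 30 days (November has 30).
Dec 10, 1758 → Dec 31, 1758: 21 days.
Total: 1635 days.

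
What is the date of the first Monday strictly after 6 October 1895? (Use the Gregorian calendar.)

October 7, 1895

Oct 6, 1895 is a Sunday.
From Sunday to the next Monday is 1 day.
Oct 6, 1895 + 1 = Oct 7, 1895.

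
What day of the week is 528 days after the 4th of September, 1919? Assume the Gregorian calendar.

First find the weekday of Sep 4, 1919. Doomsday rule: the anchor day for the 1900s is Wednesday. For year 19: 19÷12 = 1 r 7, and 7÷4 = 1, so 1+7+1 = 9.
Wednesday + 9 ≡ Friday — that's 1919's doomsday.
In September the doomsday date is Sep 5.
Sep 4 is 1 day before Sep 5; 1 mod 7 = 1, so Friday − 1 = Thursday.
528 mod 7 = 3, so 528 days after a Thursday is Thursday + 3 = Sunday.

Sunday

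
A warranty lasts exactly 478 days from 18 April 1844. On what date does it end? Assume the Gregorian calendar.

August 9, 1845

+365 (one year) → Apr 18, 1845 (113 left).
Apr has 30 days: +13 → May 1, 1845 (100 left).
May has 31 days: +31 → Jun 1, 1845 (69 left).
Jun has 30 days: +30 → Jul 1, 1845 (39 left).
Jul has 31 days: +31 → Aug 1, 1845 (8 left).
+8 → Aug 9, 1845.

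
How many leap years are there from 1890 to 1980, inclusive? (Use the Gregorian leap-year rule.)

22

Multiples of 4 in [1890,1980]: 23.
Of those, multiples of 100: 1 (not leap unless ÷400).
Multiples of 400: 0.
Leap years = 23 − 1 + 0 = 22.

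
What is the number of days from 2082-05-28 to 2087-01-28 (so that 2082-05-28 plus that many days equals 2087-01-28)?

May 28, 2082 → May 28, 2083: 365 days.
May 28, 2083 → May 28, 2084: 366 days (Feb 29, 2084 is in that span).
May 28, 2084 → May 28, 2085: 365 days.
May 28, 2085 → May 28, 2086: 365 days.
May 28, 2086 → Jun 28, 2086: 31 days (May has 31).
Jun 28, 2086 → Jul 28, 2086: 30 days (June has 30).
Jul 28, 2086 → Aug 28, 2086: 31 days (July has 31).
Aug 28, 2086 → Sep 28, 2086: 31 days (August has 31).
Sep 28, 2086 → Oct 28, 2086: 30 days (September has 30).
Oct 28, 2086 → Nov 28, 2086: 31 days (October has 31).
Nov 28, 2086 → Dec 28, 2086: 30 days (November has 30).
Dec 28, 2086 → Jan 28, 2087: 31 days.
Total: 1706 days.

1706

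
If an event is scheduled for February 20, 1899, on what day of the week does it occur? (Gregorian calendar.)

Doomsday rule: the anchor day for the 1800s is Friday. For year 99: 99÷12 = 8 r 3, and 3÷4 = 0, so 8+3+0 = 11.
Friday + 11 ≡ Tuesday — that's 1899's doomsday.
In February the doomsday date is Feb 28 (1899 is not a leap year).
Feb 20 is 8 days before Feb 28; 8 mod 7 = 1, so Tuesday − 1 = Monday.

Monday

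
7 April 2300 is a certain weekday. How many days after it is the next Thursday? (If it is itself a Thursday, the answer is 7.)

5

Apr 7, 2300 is a Saturday.
From Saturday to the next Thursday is 5 days.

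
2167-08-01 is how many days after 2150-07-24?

Jul 24, 2150 → Jul 24, 2151: 365 days.
Jul 24, 2151 → Jul 24, 2152: 366 days (Feb 29, 2152 is in that span).
Jul 24, 2152 → Jul 24, 2153: 365 days.
Jul 24, 2153 → Jul 24, 2154: 365 days.
Jul 24, 2154 → Jul 24, 2155: 365 days.
Jul 24, 2155 → Jul 24, 2156: 366 days (Feb 29, 2156 is in that span).
Jul 24, 2156 → Jul 24, 2157: 365 days.
Jul 24, 2157 → Jul 24, 2158: 365 days.
Jul 24, 2158 → Jul 24, 2159: 365 days.
Jul 24, 2159 → Jul 24, 2160: 366 days (Feb 29, 2160 is in that span).
Jul 24, 2160 → Jul 24, 2161: 365 days.
Jul 24, 2161 → Jul 24, 2162: 365 days.
Jul 24, 2162 → Jul 24, 2163: 365 days.
Jul 24, 2163 → Jul 24, 2164: 366 days (Feb 29, 2164 is in that span).
Jul 24, 2164 → Jul 24, 2165: 365 days.
Jul 24, 2165 → Jul 24, 2166: 365 days.
Jul 24, 2166 → Aug 24, 2166: 31 days (July has 31).
Aug 24, 2166 → Sep 24, 2166: 31 days (August has 31).
Sep 24, 2166 → Oct 24, 2166: 30 days (September has 30).
Oct 24, 2166 → Nov 24, 2166: 31 days (October has 31).
Nov 24, 2166 → Dec 24, 2166: 30 days (November has 30).
Dec 24, 2166 → Jan 24, 2167: 31 days (December has 31).
Jan 24, 2167 → Feb 24, 2167: 31 days (January has 31).
Feb 24, 2167 → Mar 24, 2167: 28 days (February has 28).
Mar 24, 2167 → Apr 24, 2167: 31 days (March has 31).
Apr 24, 2167 → May 24, 2167: 30 days (April has 30).
May 24, 2167 → Jun 24, 2167: 31 days (May has 31).
Jun 24, 2167 → Jul 24, 2167: 30 days (June has 30).
Jul 24, 2167 → Aug 1, 2167: 8 days.
Total: 6217 days.

6217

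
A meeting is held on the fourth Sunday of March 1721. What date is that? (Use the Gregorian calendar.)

March 1, 1721 is a Saturday.
The first Sunday is therefore March 2 (1 days later).
The fourth Sunday is 2 + 3×7 = March 23.

March 23, 1721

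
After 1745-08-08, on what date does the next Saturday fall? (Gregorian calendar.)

August 14, 1745

Aug 8, 1745 is a Sunday.
From Sunday to the next Saturday is 6 days.
Aug 8, 1745 + 6 = Aug 14, 1745.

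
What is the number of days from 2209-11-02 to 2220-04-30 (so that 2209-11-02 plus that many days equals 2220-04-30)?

3832

Nov 2, 2209 → Nov 2, 2210: 365 days.
Nov 2, 2210 → Nov 2, 2211: 365 days.
Nov 2, 2211 → Nov 2, 2212: 366 days (Feb 29, 2212 is in that span).
Nov 2, 2212 → Nov 2, 2213: 365 days.
Nov 2, 2213 → Nov 2, 2214: 365 days.
Nov 2, 2214 → Nov 2, 2215: 365 days.
Nov 2, 2215 → Nov 2, 2216: 366 days (Feb 29, 2216 is in that span).
Nov 2, 2216 → Nov 2, 2217: 365 days.
Nov 2, 2217 → Nov 2, 2218: 365 days.
Nov 2, 2218 → Nov 2, 2219: 365 days.
Nov 2, 2219 → Dec 2, 2219: 30 days (November has 30).
Dec 2, 2219 → Jan 2, 2220: 31 days (December has 31).
Jan 2, 2220 → Feb 2, 2220: 31 days (January has 31).
Feb 2, 2220 → Mar 2, 2220: 29 days (February has 29).
Mar 2, 2220 → Apr 2, 2220: 31 days (March has 31).
Apr 2, 2220 → Apr 30, 2220: 28 days.
Total: 3832 days.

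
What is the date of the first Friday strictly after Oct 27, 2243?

November 3, 2243

Oct 27, 2243 is a Friday.
From Friday to the next Friday is 7 days.
Oct 27, 2243 + 7 = Nov 3, 2243.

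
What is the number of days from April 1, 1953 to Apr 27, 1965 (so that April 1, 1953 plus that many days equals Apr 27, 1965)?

4409

Apr 1, 1953 → Apr 1, 1954: 365 days.
Apr 1, 1954 → Apr 1, 1955: 365 days.
Apr 1, 1955 → Apr 1, 1956: 366 days (Feb 29, 1956 is in that span).
Apr 1, 1956 → Apr 1, 1957: 365 days.
Apr 1, 1957 → Apr 1, 1958: 365 days.
Apr 1, 1958 → Apr 1, 1959: 365 days.
Apr 1, 1959 → Apr 1, 1960: 366 days (Feb 29, 1960 is in that span).
Apr 1, 1960 → Apr 1, 1961: 365 days.
Apr 1, 1961 → Apr 1, 1962: 365 days.
Apr 1, 1962 → Apr 1, 1963: 365 days.
Apr 1, 1963 → Apr 1, 1964: 366 days (Feb 29, 1964 is in that span).
Apr 1, 1964 → May 1, 1964: 30 days (April has 30).
May 1, 1964 → Jun 1, 1964: 31 days (May has 31).
Jun 1, 1964 → Jul 1, 1964: 30 days (June has 30).
Jul 1, 1964 → Aug 1, 1964: 31 days (July has 31).
Aug 1, 1964 → Sep 1, 1964: 31 days (August has 31).
Sep 1, 1964 → Oct 1, 1964: 30 days (September has 30).
Oct 1, 1964 → Nov 1, 1964: 31 days (October has 31).
Nov 1, 1964 → Dec 1, 1964: 30 days (November has 30).
Dec 1, 1964 → Jan 1, 1965: 31 days (December has 31).
Jan 1, 1965 → Feb 1, 1965: 31 days (January has 31).
Feb 1, 1965 → Mar 1, 1965: 28 days (February has 28).
Mar 1, 1965 → Apr 1, 1965: 31 days (March has 31).
Apr 1, 1965 → Apr 27, 1965: 26 days.
Total: 4409 days.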